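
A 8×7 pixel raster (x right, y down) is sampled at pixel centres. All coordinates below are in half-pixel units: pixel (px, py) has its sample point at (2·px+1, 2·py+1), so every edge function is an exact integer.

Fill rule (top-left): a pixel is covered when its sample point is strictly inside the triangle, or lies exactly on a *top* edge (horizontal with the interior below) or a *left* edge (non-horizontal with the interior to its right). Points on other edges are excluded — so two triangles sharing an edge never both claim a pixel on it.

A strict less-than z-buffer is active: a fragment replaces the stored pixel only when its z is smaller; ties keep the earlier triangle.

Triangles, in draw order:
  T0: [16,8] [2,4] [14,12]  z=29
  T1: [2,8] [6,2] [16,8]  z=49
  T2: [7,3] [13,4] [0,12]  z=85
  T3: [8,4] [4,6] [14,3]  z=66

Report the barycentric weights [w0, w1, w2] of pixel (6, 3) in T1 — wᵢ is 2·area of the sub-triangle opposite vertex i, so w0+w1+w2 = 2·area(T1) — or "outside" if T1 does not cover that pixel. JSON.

T0:
  2·area = 64  (B↔C swapped to make it positive)
  edge (16, 8)→(14, 12): d=(-2,4) right/bottom  bias=-1
  edge (14, 12)→(2, 4): d=(-12,-8) top-left  bias=+0
  edge (2, 4)→(16, 8): d=(14,4) right/bottom  bias=-1
    (2,2)@(5, 5): e=[50,12,2] → X
    (3,2)@(7, 5): e=[42,28,-6] → .
    (2,3)@(5, 7): e=[46,-12,30] → .
    (3,3)@(7, 7): e=[38,4,22] → X
    (4,3)@(9, 7): e=[30,20,14] → X
    (5,3)@(11, 7): e=[22,36,6] → X
    (6,3)@(13, 7): e=[14,52,-2] → .
    (3,4)@(7, 9): e=[34,-20,50] → .
    (4,4)@(9, 9): e=[26,-4,42] → .
    (5,4)@(11, 9): e=[18,12,34] → X
    (6,4)@(13, 9): e=[10,28,26] → X
    (7,4)@(15, 9): e=[2,44,18] → X
  covered (8 px):
    . . . . . . . .
    . . . . . . . .
    . . X . . . . .
    . . . X X X . .
    . . . . . X X X
    . . . . . . X .
    . . . . . . . .
T1:
  2·area = 84
  edge (2, 8)→(6, 2): d=(4,-6) top-left  bias=+0
  edge (6, 2)→(16, 8): d=(10,6) right/bottom  bias=-1
  edge (16, 8)→(2, 8): d=(-14,0) right/bottom  bias=-1
    (3,1)@(7, 3): e=[10,4,70] → X
    (4,1)@(9, 3): e=[22,-8,70] → .
    (2,2)@(5, 5): e=[6,36,42] → X
    (4,2)@(9, 5): e=[30,12,42] → X
    (5,2)@(11, 5): e=[42,0,42] → .  [on edge]
    (1,3)@(3, 7): e=[2,68,14] → X
    (5,3)@(11, 7): e=[50,20,14] → X
    (6,3)@(13, 7): e=[62,8,14] → X
    (7,3)@(15, 7): e=[74,-4,14] → .
    (1,4)@(3, 9): e=[10,88,-14] → .
    (2,4)@(5, 9): e=[22,76,-14] → .
    (3,4)@(7, 9): e=[34,64,-14] → .
  covered (10 px):
    . . . . . . . .
    . . . X . . . .
    . . X X X . . .
    . X X X X X X .
    . . . . . . . .
    . . . . . . . .
    . . . . . . . .
T2:
  2·area = 61
  edge (7, 3)→(13, 4): d=(6,1) right/bottom  bias=-1
  edge (13, 4)→(0, 12): d=(-13,8) right/bottom  bias=-1
  edge (0, 12)→(7, 3): d=(7,-9) top-left  bias=+0
    (3,1)@(7, 3): e=[0,61,0] → .  [on edge]
    (3,2)@(7, 5): e=[12,35,14] → X
    (4,2)@(9, 5): e=[10,19,32] → X
    (5,2)@(11, 5): e=[8,3,50] → X
    (6,2)@(13, 5): e=[6,-13,68] → .
    (2,3)@(5, 7): e=[26,25,10] → X
    (4,3)@(9, 7): e=[22,-7,46] → .
    (5,3)@(11, 7): e=[20,-23,64] → .
    (1,4)@(3, 9): e=[40,15,6] → X
    (2,4)@(5, 9): e=[38,-1,24] → .
    (3,4)@(7, 9): e=[36,-17,42] → .
    (0,5)@(1, 11): e=[54,5,2] → X
  covered (7 px):
    . . . . . . . .
    . . . . . . . .
    . . . X X X . .
    . . X X . . . .
    . X . . . . . .
    X . . . . . . .
    . . . . . . . .
T3:
  2·area = 8  (B↔C swapped to make it positive)
  edge (8, 4)→(14, 3): d=(6,-1) top-left  bias=+0
  edge (14, 3)→(4, 6): d=(-10,3) right/bottom  bias=-1
  edge (4, 6)→(8, 4): d=(4,-2) top-left  bias=+0
    (3,2)@(7, 5): e=[5,1,2] → X
    (4,2)@(9, 5): e=[7,-5,6] → .
    (3,3)@(7, 7): e=[17,-19,10] → .
  covered (1 px):
    . . . . . . . .
    . . . . . . . .
    . . . X . . . .
    . . . . . . . .
    . . . . . . . .
    . . . . . . . .
    . . . . . . . .

Final: [8,14,62]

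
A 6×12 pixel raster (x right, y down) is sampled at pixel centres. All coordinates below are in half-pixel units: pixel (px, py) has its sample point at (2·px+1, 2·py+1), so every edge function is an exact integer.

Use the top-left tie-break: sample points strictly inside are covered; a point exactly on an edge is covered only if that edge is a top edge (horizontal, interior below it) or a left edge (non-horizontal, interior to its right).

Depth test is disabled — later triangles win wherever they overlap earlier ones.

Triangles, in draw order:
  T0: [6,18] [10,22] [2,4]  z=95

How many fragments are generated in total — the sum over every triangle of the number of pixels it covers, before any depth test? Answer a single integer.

T0:
  2·area = 40  (B↔C swapped to make it positive)
  edge (6, 18)→(2, 4): d=(-4,-14) top-left  bias=+0
  edge (2, 4)→(10, 22): d=(8,18) right/bottom  bias=-1
  edge (10, 22)→(6, 18): d=(-4,-4) top-left  bias=+0
    (1,3)@(3, 7): e=[2,6,32] → #
    (2,3)@(5, 7): e=[30,-30,40] → ·
    (1,4)@(3, 9): e=[-6,22,24] → ·
    (2,5)@(5, 11): e=[14,2,24] → #
    (3,5)@(7, 11): e=[42,-34,32] → ·
    (0,6)@(1, 13): e=[-50,90,0] → ·  [on edge]
    (2,6)@(5, 13): e=[6,18,16] → #
    (3,6)@(7, 13): e=[34,-18,24] → ·
    (1,7)@(3, 15): e=[-30,70,0] → ·  [on edge]
    (2,7)@(5, 15): e=[-2,34,8] → ·
    (2,8)@(5, 17): e=[-10,50,0] → ·  [on edge]
    (3,8)@(7, 17): e=[18,14,8] → #
    (3,9)@(7, 19): e=[10,30,0] → #  [on edge]
    (4,10)@(9, 21): e=[30,10,0] → #  [on edge]
    (5,11)@(11, 23): e=[50,-10,0] → ·  [on edge]
  covered (6 px):
    · · · · · ·
    · · · · · ·
    · · · · · ·
    · # · · · ·
    · · · · · ·
    · · # · · ·
    · · # · · ·
    · · · · · ·
    · · · # · ·
    · · · # · ·
    · · · · # ·
    · · · · · ·

Final: 6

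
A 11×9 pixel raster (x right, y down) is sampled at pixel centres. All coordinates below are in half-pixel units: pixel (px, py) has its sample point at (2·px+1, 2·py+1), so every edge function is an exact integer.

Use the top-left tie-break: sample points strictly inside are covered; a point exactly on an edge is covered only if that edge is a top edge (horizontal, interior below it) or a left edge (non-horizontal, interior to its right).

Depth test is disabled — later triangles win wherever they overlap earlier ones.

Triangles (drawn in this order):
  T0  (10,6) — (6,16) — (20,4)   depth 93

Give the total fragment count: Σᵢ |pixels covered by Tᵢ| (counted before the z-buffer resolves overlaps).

T0:
  2·area = 92  (B↔C swapped to make it positive)
  edge (10, 6)→(20, 4): d=(10,-2) top-left  bias=+0
  edge (20, 4)→(6, 16): d=(-14,12) right/bottom  bias=-1
  edge (6, 16)→(10, 6): d=(4,-10) top-left  bias=+0
    (7,2)@(15, 5): e=[0,46,46] → X  [on edge]
    (8,2)@(17, 5): e=[4,22,66] → X
    (9,2)@(19, 5): e=[8,-2,86] → .
    (2,3)@(5, 7): e=[0,138,-46] → .  [on edge]
    (5,3)@(11, 7): e=[12,66,14] → X
    (6,3)@(13, 7): e=[16,42,34] → X
    (8,3)@(17, 7): e=[24,-6,74] → .
    (4,4)@(9, 9): e=[28,62,2] → X
    (7,4)@(15, 9): e=[40,-10,62] → .
    (4,5)@(9, 11): e=[48,34,10] → X
    (6,5)@(13, 11): e=[56,-14,50] → .
    (4,6)@(9, 13): e=[68,6,18] → X
  covered (12 px):
    . . . . . . . . . . .
    . . . . . . . . . . .
    . . . . . . . X X . .
    . . . . . X X X . . .
    . . . . X X X . . . .
    . . . . X X . . . . .
    . . . . X . . . . . .
    . . . X . . . . . . .
    . . . . . . . . . . .

Final: 12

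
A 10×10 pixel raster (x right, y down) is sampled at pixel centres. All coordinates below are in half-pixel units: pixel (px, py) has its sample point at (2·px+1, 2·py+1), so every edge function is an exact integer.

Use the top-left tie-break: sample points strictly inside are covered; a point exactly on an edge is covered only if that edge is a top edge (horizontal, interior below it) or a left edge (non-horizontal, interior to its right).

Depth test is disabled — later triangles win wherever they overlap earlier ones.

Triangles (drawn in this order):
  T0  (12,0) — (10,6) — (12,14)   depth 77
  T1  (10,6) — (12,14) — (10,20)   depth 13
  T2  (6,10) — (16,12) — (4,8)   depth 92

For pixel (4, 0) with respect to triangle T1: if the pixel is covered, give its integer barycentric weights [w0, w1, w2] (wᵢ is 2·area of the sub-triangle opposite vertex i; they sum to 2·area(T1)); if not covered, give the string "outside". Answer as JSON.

T0:
  2·area = 28  (B↔C swapped to make it positive)
  edge (12, 0)→(12, 14): d=(0,14) right/bottom  bias=-1
  edge (12, 14)→(10, 6): d=(-2,-8) top-left  bias=+0
  edge (10, 6)→(12, 0): d=(2,-6) top-left  bias=+0
    (5,1)@(11, 3): e=[14,14,0] → X  [on edge]
    (6,1)@(13, 3): e=[-14,30,12] → .
    (5,2)@(11, 5): e=[14,10,4] → X
    (6,2)@(13, 5): e=[-14,26,16] → .
    (5,3)@(11, 7): e=[14,6,8] → X
    (6,3)@(13, 7): e=[-14,22,20] → .
    (4,4)@(9, 9): e=[42,-14,0] → .  [on edge]
    (5,4)@(11, 9): e=[14,2,12] → X
    (6,4)@(13, 9): e=[-14,18,24] → .
    (5,5)@(11, 11): e=[14,-2,16] → .
    (3,7)@(7, 15): e=[70,-42,0] → .  [on edge]
  covered (4 px):
    . . . . . . . . . .
    . . . . . X . . . .
    . . . . . X . . . .
    . . . . . X . . . .
    . . . . . X . . . .
    . . . . . . . . . .
    . . . . . . . . . .
    . . . . . . . . . .
    . . . . . . . . . .
    . . . . . . . . . .
T1:
  2·area = 28
  edge (10, 6)→(12, 14): d=(2,8) right/bottom  bias=-1
  edge (12, 14)→(10, 20): d=(-2,6) right/bottom  bias=-1
  edge (10, 20)→(10, 6): d=(0,-14) top-left  bias=+0
    (7,2)@(15, 5): e=[-42,0,70] → .  [on edge]
    (5,5)@(11, 11): e=[2,12,14] → X
    (6,5)@(13, 11): e=[-14,0,42] → .  [on edge]
    (5,6)@(11, 13): e=[6,8,14] → X
    (6,6)@(13, 13): e=[-10,-4,42] → .
    (5,7)@(11, 15): e=[10,4,14] → X
    (6,7)@(13, 15): e=[-6,-8,42] → .
    (5,8)@(11, 17): e=[14,0,14] → .  [on edge]
  covered (3 px):
    . . . . . . . . . .
    . . . . . . . . . .
    . . . . . . . . . .
    . . . . . . . . . .
    . . . . . . . . . .
    . . . . . X . . . .
    . . . . . X . . . .
    . . . . . X . . . .
    . . . . . . . . . .
    . . . . . . . . . .
T2:
  2·area = 16  (B↔C swapped to make it positive)
  edge (6, 10)→(4, 8): d=(-2,-2) top-left  bias=+0
  edge (4, 8)→(16, 12): d=(12,4) right/bottom  bias=-1
  edge (16, 12)→(6, 10): d=(-10,-2) top-left  bias=+0
    (0,2)@(1, 5): e=[0,-24,40] → .  [on edge]
    (0,3)@(1, 7): e=[-4,0,20] → .  [on edge]
    (1,3)@(3, 7): e=[0,-8,24] → .  [on edge]
    (0,4)@(1, 9): e=[-8,24,0] → .  [on edge]
    (2,4)@(5, 9): e=[0,8,8] → X  [on edge]
    (3,4)@(7, 9): e=[4,0,12] → .  [on edge]
    (2,5)@(5, 11): e=[-4,32,-12] → .
    (3,5)@(7, 11): e=[0,24,-8] → .  [on edge]
    (5,5)@(11, 11): e=[8,8,0] → X  [on edge]
    (6,5)@(13, 11): e=[12,0,4] → .  [on edge]
    (4,6)@(9, 13): e=[0,40,-24] → .  [on edge]
    (5,6)@(11, 13): e=[4,32,-20] → .
    (9,6)@(19, 13): e=[20,0,-4] → .  [on edge]
    (5,7)@(11, 15): e=[0,56,-40] → .  [on edge]
    (6,8)@(13, 17): e=[0,72,-56] → .  [on edge]
    (7,9)@(15, 19): e=[0,88,-72] → .  [on edge]
  covered (2 px):
    . . . . . . . . . .
    . . . . . . . . . .
    . . . . . . . . . .
    . . . . . . . . . .
    . . X . . . . . . .
    . . . . . X . . . .
    . . . . . . . . . .
    . . . . . . . . . .
    . . . . . . . . . .
    . . . . . . . . . .

Answer: "outside"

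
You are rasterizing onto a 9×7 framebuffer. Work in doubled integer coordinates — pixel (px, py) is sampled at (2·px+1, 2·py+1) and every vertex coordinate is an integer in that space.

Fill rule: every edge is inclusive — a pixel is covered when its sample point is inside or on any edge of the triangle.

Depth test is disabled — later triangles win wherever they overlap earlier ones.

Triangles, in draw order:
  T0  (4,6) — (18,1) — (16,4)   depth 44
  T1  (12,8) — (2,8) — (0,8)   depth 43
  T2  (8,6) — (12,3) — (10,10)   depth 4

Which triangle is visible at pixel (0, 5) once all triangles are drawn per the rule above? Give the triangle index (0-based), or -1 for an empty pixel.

T0:
  2·area = 32
  edge (4, 6)→(18, 1): d=(14,-5) inclusive
  edge (18, 1)→(16, 4): d=(-2,3) inclusive
  edge (16, 4)→(4, 6): d=(-12,2) inclusive
    (6,1)@(13, 3): e=[3,11,18] → X
    (7,1)@(15, 3): e=[13,5,14] → X
    (8,1)@(17, 3): e=[23,-1,10] → .
    (3,2)@(7, 5): e=[1,25,6] → X
    (4,2)@(9, 5): e=[11,19,2] → X
    (5,2)@(11, 5): e=[21,13,-2] → .
    (6,2)@(13, 5): e=[31,7,-6] → .
    (7,2)@(15, 5): e=[41,1,-10] → .
    (3,3)@(7, 7): e=[29,21,-18] → .
    (4,3)@(9, 7): e=[39,15,-22] → .
  covered (4 px):
    . . . . . . . . .
    . . . . . . X X .
    . . . X X . . . .
    . . . . . . . . .
    . . . . . . . . .
    . . . . . . . . .
    . . . . . . . . .
T1:
  degenerate (2·area = 0) — covers nothing
T2:
  2·area = 22
  edge (8, 6)→(12, 3): d=(4,-3) inclusive
  edge (12, 3)→(10, 10): d=(-2,7) inclusive
  edge (10, 10)→(8, 6): d=(-2,-4) inclusive
    (5,2)@(11, 5): e=[5,3,14] → X
    (6,2)@(13, 5): e=[11,-11,22] → .
    (4,3)@(9, 7): e=[7,13,2] → X
    (5,3)@(11, 7): e=[13,-1,10] → .
    (4,4)@(9, 9): e=[15,9,-2] → .
  covered (2 px):
    . . . . . . . . .
    . . . . . . . . .
    . . . . . X . . .
    . . . . X . . . .
    . . . . . . . . .
    . . . . . . . . .
    . . . . . . . . .

Z-buffer (winner per pixel, '.' = empty):
  . . . . . . . . .
  . . . . . . 0 0 .
  . . . 0 0 2 . . .
  . . . . 2 . . . .
  . . . . . . . . .
  . . . . . . . . .
  . . . . . . . . .

Answer: -1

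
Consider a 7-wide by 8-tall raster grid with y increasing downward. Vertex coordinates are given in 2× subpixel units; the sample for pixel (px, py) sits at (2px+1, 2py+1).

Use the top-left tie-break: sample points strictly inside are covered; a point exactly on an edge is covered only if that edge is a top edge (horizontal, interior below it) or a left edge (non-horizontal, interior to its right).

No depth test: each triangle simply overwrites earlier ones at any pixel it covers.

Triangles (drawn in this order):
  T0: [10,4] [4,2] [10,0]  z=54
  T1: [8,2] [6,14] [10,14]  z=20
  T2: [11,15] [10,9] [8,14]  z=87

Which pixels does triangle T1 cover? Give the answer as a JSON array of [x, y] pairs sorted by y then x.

T0:
  2·area = 24
  edge (10, 4)→(4, 2): d=(-6,-2) top-left  bias=+0
  edge (4, 2)→(10, 0): d=(6,-2) top-left  bias=+0
  edge (10, 0)→(10, 4): d=(0,4) right/bottom  bias=-1
    (0,0)@(1, 1): e=[0,-12,36] → ·  [on edge]
    (3,0)@(7, 1): e=[12,0,12] → █  [on edge]
    (4,0)@(9, 1): e=[16,4,4] → █
    (5,0)@(11, 1): e=[20,8,-4] → ·
    (0,1)@(1, 3): e=[-12,0,36] → ·  [on edge]
    (3,1)@(7, 3): e=[0,12,12] → █  [on edge]
    (5,1)@(11, 3): e=[8,20,-4] → ·
    (3,2)@(7, 5): e=[-12,24,12] → ·
    (4,2)@(9, 5): e=[-8,28,4] → ·
    (6,2)@(13, 5): e=[0,36,-12] → ·  [on edge]
  covered (4 px):
    · · · █ █ · ·
    · · · █ █ · ·
    · · · · · · ·
    · · · · · · ·
    · · · · · · ·
    · · · · · · ·
    · · · · · · ·
    · · · · · · ·
T1:
  2·area = 48  (B↔C swapped to make it positive)
  edge (8, 2)→(10, 14): d=(2,12) right/bottom  bias=-1
  edge (10, 14)→(6, 14): d=(-4,0) right/bottom  bias=-1
  edge (6, 14)→(8, 2): d=(2,-12) top-left  bias=+0
    (3,4)@(7, 9): e=[26,20,2] → █
    (4,4)@(9, 9): e=[2,20,26] → █
    (5,4)@(11, 9): e=[-22,20,50] → ·
    (3,5)@(7, 11): e=[30,12,6] → █
    (5,5)@(11, 11): e=[-18,12,54] → ·
    (3,6)@(7, 13): e=[34,4,10] → █
    (5,6)@(11, 13): e=[-14,4,58] → ·
    (3,7)@(7, 15): e=[38,-4,14] → ·
    (4,7)@(9, 15): e=[14,-4,38] → ·
  covered (6 px):
    · · · · · · ·
    · · · · · · ·
    · · · · · · ·
    · · · · · · ·
    · · · █ █ · ·
    · · · █ █ · ·
    · · · █ █ · ·
    · · · · · · ·
T2:
  2·area = 17  (B↔C swapped to make it positive)
  edge (11, 15)→(8, 14): d=(-3,-1) top-left  bias=+0
  edge (8, 14)→(10, 9): d=(2,-5) top-left  bias=+0
  edge (10, 9)→(11, 15): d=(1,6) right/bottom  bias=-1
    (4,1)@(9, 3): e=[34,-17,0] → ·  [on edge]
    (2,6)@(5, 13): e=[0,-17,34] → ·  [on edge]
    (4,6)@(9, 13): e=[4,3,10] → █
    (5,6)@(11, 13): e=[6,13,-2] → ·
    (4,7)@(9, 15): e=[-2,7,12] → ·
    (5,7)@(11, 15): e=[0,17,0] → ·  [on edge]
  covered (1 px):
    · · · · · · ·
    · · · · · · ·
    · · · · · · ·
    · · · · · · ·
    · · · · · · ·
    · · · · · · ·
    · · · · █ · ·
    · · · · · · ·

Result: [[3,4],[4,4],[3,5],[4,5],[3,6],[4,6]]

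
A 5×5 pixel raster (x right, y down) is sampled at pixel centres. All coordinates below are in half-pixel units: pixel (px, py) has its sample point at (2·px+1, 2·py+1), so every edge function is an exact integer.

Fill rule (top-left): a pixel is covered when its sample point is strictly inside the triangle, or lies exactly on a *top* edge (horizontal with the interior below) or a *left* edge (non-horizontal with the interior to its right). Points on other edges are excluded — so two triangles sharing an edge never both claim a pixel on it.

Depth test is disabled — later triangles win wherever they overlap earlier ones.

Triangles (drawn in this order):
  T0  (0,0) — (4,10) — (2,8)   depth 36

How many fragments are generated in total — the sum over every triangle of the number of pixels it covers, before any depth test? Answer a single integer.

T0:
  2·area = 12
  edge (0, 0)→(4, 10): d=(4,10) right/bottom  bias=-1
  edge (4, 10)→(2, 8): d=(-2,-2) top-left  bias=+0
  edge (2, 8)→(0, 0): d=(-2,-8) top-left  bias=+0
    (0,1)@(1, 3): e=[2,8,2] → █
    (1,1)@(3, 3): e=[-18,12,18] → ·
    (0,2)@(1, 5): e=[10,4,-2] → ·
    (0,3)@(1, 7): e=[18,0,-6] → ·  [on edge]
    (1,4)@(3, 9): e=[6,0,6] → █  [on edge]
    (2,4)@(5, 9): e=[-14,4,22] → ·
  covered (2 px):
    · · · · ·
    █ · · · ·
    · · · · ·
    · · · · ·
    · █ · · ·

Final: 2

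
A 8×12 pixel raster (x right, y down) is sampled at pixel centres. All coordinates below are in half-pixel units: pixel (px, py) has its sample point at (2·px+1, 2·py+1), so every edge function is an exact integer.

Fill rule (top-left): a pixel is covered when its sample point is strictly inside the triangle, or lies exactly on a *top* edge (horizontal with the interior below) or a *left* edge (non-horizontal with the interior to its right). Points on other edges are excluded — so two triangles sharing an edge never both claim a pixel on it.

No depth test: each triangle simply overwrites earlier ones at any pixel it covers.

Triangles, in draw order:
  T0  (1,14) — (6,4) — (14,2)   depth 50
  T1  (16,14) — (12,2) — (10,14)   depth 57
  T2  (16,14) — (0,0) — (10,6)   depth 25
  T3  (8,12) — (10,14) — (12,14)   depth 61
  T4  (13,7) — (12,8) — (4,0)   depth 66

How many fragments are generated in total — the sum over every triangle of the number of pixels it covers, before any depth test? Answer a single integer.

T0:
  2·area = 70
  edge (1, 14)→(6, 4): d=(5,-10) top-left  bias=+0
  edge (6, 4)→(14, 2): d=(8,-2) top-left  bias=+0
  edge (14, 2)→(1, 14): d=(-13,12) right/bottom  bias=-1
    (5,1)@(11, 3): e=[45,2,23] → █
    (6,1)@(13, 3): e=[65,6,-1] → ·
    (3,2)@(7, 5): e=[15,10,45] → █
    (4,2)@(9, 5): e=[35,14,21] → █
    (5,2)@(11, 5): e=[55,18,-3] → ·
    (2,3)@(5, 7): e=[5,22,43] → █
    (4,3)@(9, 7): e=[45,30,-5] → ·
    (2,4)@(5, 9): e=[15,38,17] → █
    (3,4)@(7, 9): e=[35,42,-7] → ·
    (1,5)@(3, 11): e=[5,50,15] → █
    (2,5)@(5, 11): e=[25,54,-9] → ·
    (1,6)@(3, 13): e=[15,66,-11] → ·
  covered (7 px):
    · · · · · · · ·
    · · · · · █ · ·
    · · · █ █ · · ·
    · · █ █ · · · ·
    · · █ · · · · ·
    · █ · · · · · ·
    · · · · · · · ·
    · · · · · · · ·
    · · · · · · · ·
    · · · · · · · ·
    · · · · · · · ·
    · · · · · · · ·
T1:
  2·area = 72  (B↔C swapped to make it positive)
  edge (16, 14)→(10, 14): d=(-6,0) right/bottom  bias=-1
  edge (10, 14)→(12, 2): d=(2,-12) top-left  bias=+0
  edge (12, 2)→(16, 14): d=(4,12) right/bottom  bias=-1
    (6,2)@(13, 5): e=[54,18,0] → ·  [on edge]
    (6,3)@(13, 7): e=[42,22,8] → █
    (7,3)@(15, 7): e=[42,46,-16] → ·
    (5,4)@(11, 9): e=[30,2,40] → █
    (7,4)@(15, 9): e=[30,50,-8] → ·
    (5,5)@(11, 11): e=[18,6,48] → █
    (7,5)@(15, 11): e=[18,54,0] → ·  [on edge]
    (5,6)@(11, 13): e=[6,10,56] → █
    (7,6)@(15, 13): e=[6,58,8] → █
    (5,7)@(11, 15): e=[-6,14,64] → ·
    (6,7)@(13, 15): e=[-6,38,40] → ·
    (7,7)@(15, 15): e=[-6,62,16] → ·
  covered (8 px):
    · · · · · · · ·
    · · · · · · · ·
    · · · · · · · ·
    · · · · · · █ ·
    · · · · · █ █ ·
    · · · · · █ █ ·
    · · · · · █ █ █
    · · · · · · · ·
    · · · · · · · ·
    · · · · · · · ·
    · · · · · · · ·
    · · · · · · · ·
T2:
  2·area = 44
  edge (16, 14)→(0, 0): d=(-16,-14) top-left  bias=+0
  edge (0, 0)→(10, 6): d=(10,6) right/bottom  bias=-1
  edge (10, 6)→(16, 14): d=(6,8) right/bottom  bias=-1
    (2,1)@(5, 3): e=[22,0,22] → ·  [on edge]
    (3,2)@(7, 5): e=[18,8,18] → █
    (4,2)@(9, 5): e=[46,-4,2] → ·
    (3,3)@(7, 7): e=[-14,28,30] → ·
    (4,3)@(9, 7): e=[14,16,14] → █
    (5,3)@(11, 7): e=[42,4,-2] → ·
    (4,4)@(9, 9): e=[-18,36,26] → ·
    (5,4)@(11, 9): e=[10,24,10] → █
    (6,4)@(13, 9): e=[38,12,-6] → ·
    (7,4)@(15, 9): e=[66,0,-22] → ·  [on edge]
    (5,5)@(11, 11): e=[-22,44,22] → ·
    (6,5)@(13, 11): e=[6,32,6] → █
  covered (5 px):
    · · · · · · · ·
    · · · · · · · ·
    · · · █ · · · ·
    · · · · █ · · ·
    · · · · · █ · ·
    · · · · · · █ ·
    · · · · · · · █
    · · · · · · · ·
    · · · · · · · ·
    · · · · · · · ·
    · · · · · · · ·
    · · · · · · · ·
T3:
  2·area = 4  (B↔C swapped to make it positive)
  edge (8, 12)→(12, 14): d=(4,2) right/bottom  bias=-1
  edge (12, 14)→(10, 14): d=(-2,0) right/bottom  bias=-1
  edge (10, 14)→(8, 12): d=(-2,-2) top-left  bias=+0
    (0,2)@(1, 5): e=[-14,18,0] → ·  [on edge]
    (1,3)@(3, 7): e=[-10,14,0] → ·  [on edge]
    (2,4)@(5, 9): e=[-6,10,0] → ·  [on edge]
    (3,5)@(7, 11): e=[-2,6,0] → ·  [on edge]
    (4,6)@(9, 13): e=[2,2,0] → █  [on edge]
    (5,6)@(11, 13): e=[-2,2,4] → ·
    (4,7)@(9, 15): e=[10,-2,-4] → ·
    (5,7)@(11, 15): e=[6,-2,0] → ·  [on edge]
    (6,8)@(13, 17): e=[10,-6,0] → ·  [on edge]
    (7,9)@(15, 19): e=[14,-10,0] → ·  [on edge]
  covered (1 px):
    · · · · · · · ·
    · · · · · · · ·
    · · · · · · · ·
    · · · · · · · ·
    · · · · · · · ·
    · · · · · · · ·
    · · · · █ · · ·
    · · · · · · · ·
    · · · · · · · ·
    · · · · · · · ·
    · · · · · · · ·
    · · · · · · · ·
T4:
  2·area = 16
  edge (13, 7)→(12, 8): d=(-1,1) right/bottom  bias=-1
  edge (12, 8)→(4, 0): d=(-8,-8) top-left  bias=+0
  edge (4, 0)→(13, 7): d=(9,7) right/bottom  bias=-1
    (2,0)@(5, 1): e=[14,0,2] → █  [on edge]
    (3,0)@(7, 1): e=[12,16,-12] → ·
    (2,1)@(5, 3): e=[12,-16,20] → ·
    (3,1)@(7, 3): e=[10,0,6] → █  [on edge]
    (4,1)@(9, 3): e=[8,16,-8] → ·
    (3,2)@(7, 5): e=[8,-16,24] → ·
    (4,2)@(9, 5): e=[6,0,10] → █  [on edge]
    (5,2)@(11, 5): e=[4,16,-4] → ·
    (7,2)@(15, 5): e=[0,48,-32] → ·  [on edge]
    (4,3)@(9, 7): e=[4,-16,28] → ·
    (5,3)@(11, 7): e=[2,0,14] → █  [on edge]
    (6,3)@(13, 7): e=[0,16,0] → ·  [on edge]
    (5,4)@(11, 9): e=[0,-16,32] → ·  [on edge]
    (6,4)@(13, 9): e=[-2,0,18] → ·  [on edge]
    (4,5)@(9, 11): e=[0,-48,64] → ·  [on edge]
    (7,5)@(15, 11): e=[-6,0,22] → ·  [on edge]
    (3,6)@(7, 13): e=[0,-80,96] → ·  [on edge]
    (2,7)@(5, 15): e=[0,-112,128] → ·  [on edge]
    (1,8)@(3, 17): e=[0,-144,160] → ·  [on edge]
    (0,9)@(1, 19): e=[0,-176,192] → ·  [on edge]
  covered (4 px):
    · · █ · · · · ·
    · · · █ · · · ·
    · · · · █ · · ·
    · · · · · █ · ·
    · · · · · · · ·
    · · · · · · · ·
    · · · · · · · ·
    · · · · · · · ·
    · · · · · · · ·
    · · · · · · · ·
    · · · · · · · ·
    · · · · · · · ·

Answer: 25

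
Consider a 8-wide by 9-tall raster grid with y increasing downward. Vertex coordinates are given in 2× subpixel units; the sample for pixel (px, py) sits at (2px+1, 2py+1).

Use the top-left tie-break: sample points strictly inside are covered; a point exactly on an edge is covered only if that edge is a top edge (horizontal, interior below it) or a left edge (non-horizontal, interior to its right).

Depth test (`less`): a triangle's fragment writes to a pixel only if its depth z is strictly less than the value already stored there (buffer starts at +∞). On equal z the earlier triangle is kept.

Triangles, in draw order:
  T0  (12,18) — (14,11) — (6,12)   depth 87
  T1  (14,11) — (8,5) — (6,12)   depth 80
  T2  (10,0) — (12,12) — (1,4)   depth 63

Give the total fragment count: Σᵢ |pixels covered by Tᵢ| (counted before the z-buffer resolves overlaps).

T0:
  2·area = 54  (B↔C swapped to make it positive)
  edge (12, 18)→(6, 12): d=(-6,-6) top-left  bias=+0
  edge (6, 12)→(14, 11): d=(8,-1) top-left  bias=+0
  edge (14, 11)→(12, 18): d=(-2,7) right/bottom  bias=-1
    (0,3)@(1, 7): e=[0,-45,99] → ·  [on edge]
    (1,4)@(3, 9): e=[0,-27,81] → ·  [on edge]
    (2,5)@(5, 11): e=[0,-9,63] → ·  [on edge]
    (3,6)@(7, 13): e=[0,9,45] → █  [on edge]
    (4,6)@(9, 13): e=[12,11,31] → █
    (5,6)@(11, 13): e=[24,13,17] → █
    (6,6)@(13, 13): e=[36,15,3] → █
    (7,6)@(15, 13): e=[48,17,-11] → ·
    (3,7)@(7, 15): e=[-12,25,41] → ·
    (4,7)@(9, 15): e=[0,27,27] → █  [on edge]
    (6,7)@(13, 15): e=[24,31,-1] → ·
    (4,8)@(9, 17): e=[-12,43,23] → ·
    (5,8)@(11, 17): e=[0,45,9] → █  [on edge]
  covered (7 px):
    · · · · · · · ·
    · · · · · · · ·
    · · · · · · · ·
    · · · · · · · ·
    · · · · · · · ·
    · · · · · · · ·
    · · · █ █ █ █ ·
    · · · · █ █ · ·
    · · · · · █ · ·
T1:
  2·area = 54  (B↔C swapped to make it positive)
  edge (14, 11)→(6, 12): d=(-8,1) right/bottom  bias=-1
  edge (6, 12)→(8, 5): d=(2,-7) top-left  bias=+0
  edge (8, 5)→(14, 11): d=(6,6) right/bottom  bias=-1
    (4,3)@(9, 7): e=[37,11,6] → █
    (5,3)@(11, 7): e=[35,25,-6] → ·
    (3,4)@(7, 9): e=[23,1,30] → █
    (5,4)@(11, 9): e=[19,29,6] → █
    (6,4)@(13, 9): e=[17,43,-6] → ·
    (3,5)@(7, 11): e=[7,5,42] → █
    (6,5)@(13, 11): e=[1,47,6] → █
    (7,5)@(15, 11): e=[-1,61,-6] → ·
    (3,6)@(7, 13): e=[-9,9,54] → ·
    (4,6)@(9, 13): e=[-11,23,42] → ·
    (5,6)@(11, 13): e=[-13,37,30] → ·
    (6,6)@(13, 13): e=[-15,51,18] → ·
  covered (8 px):
    · · · · · · · ·
    · · · · · · · ·
    · · · · · · · ·
    · · · · █ · · ·
    · · · █ █ █ · ·
    · · · █ █ █ █ ·
    · · · · · · · ·
    · · · · · · · ·
    · · · · · · · ·
T2:
  2·area = 116
  edge (10, 0)→(12, 12): d=(2,12) right/bottom  bias=-1
  edge (12, 12)→(1, 4): d=(-11,-8) top-left  bias=+0
  edge (1, 4)→(10, 0): d=(9,-4) top-left  bias=+0
    (4,0)@(9, 1): e=[14,97,5] → █
    (5,0)@(11, 1): e=[-10,113,13] → ·
    (2,1)@(5, 3): e=[66,43,7] → █
    (3,1)@(7, 3): e=[42,59,15] → █
    (5,1)@(11, 3): e=[-6,91,31] → ·
    (1,2)@(3, 5): e=[94,5,17] → █
    (5,2)@(11, 5): e=[-2,69,49] → ·
    (1,3)@(3, 7): e=[98,-17,35] → ·
    (2,3)@(5, 7): e=[74,-1,43] → ·
    (3,3)@(7, 7): e=[50,15,51] → █
    (5,3)@(11, 7): e=[2,47,67] → █
    (6,3)@(13, 7): e=[-22,63,75] → ·
  covered (14 px):
    · · · · █ · · ·
    · · █ █ █ · · ·
    · █ █ █ █ · · ·
    · · · █ █ █ · ·
    · · · · █ █ · ·
    · · · · · █ · ·
    · · · · · · · ·
    · · · · · · · ·
    · · · · · · · ·

Result: 29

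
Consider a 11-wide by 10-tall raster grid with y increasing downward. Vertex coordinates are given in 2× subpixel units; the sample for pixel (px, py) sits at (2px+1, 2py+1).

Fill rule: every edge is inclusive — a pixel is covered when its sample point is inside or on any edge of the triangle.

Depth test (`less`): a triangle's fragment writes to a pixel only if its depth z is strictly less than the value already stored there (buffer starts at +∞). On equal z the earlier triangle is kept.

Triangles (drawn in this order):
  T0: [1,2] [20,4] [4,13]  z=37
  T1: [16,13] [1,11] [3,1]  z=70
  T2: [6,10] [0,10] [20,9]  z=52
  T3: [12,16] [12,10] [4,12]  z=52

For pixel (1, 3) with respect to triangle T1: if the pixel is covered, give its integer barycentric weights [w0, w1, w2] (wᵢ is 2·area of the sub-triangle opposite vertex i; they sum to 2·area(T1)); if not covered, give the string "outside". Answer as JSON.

T0:
  2·area = 203
  edge (1, 2)→(20, 4): d=(19,2) inclusive
  edge (20, 4)→(4, 13): d=(-16,9) inclusive
  edge (4, 13)→(1, 2): d=(-3,-11) inclusive
    (1,1)@(3, 3): e=[15,169,19] → X
    (2,1)@(5, 3): e=[11,151,41] → X
    (3,1)@(7, 3): e=[7,133,63] → X
    (4,1)@(9, 3): e=[3,115,85] → X
    (5,1)@(11, 3): e=[-1,97,107] → .
    (1,2)@(3, 5): e=[53,137,13] → X
    (5,2)@(11, 5): e=[37,65,101] → X
    (6,2)@(13, 5): e=[33,47,123] → X
    (7,2)@(15, 5): e=[29,29,145] → X
    (8,2)@(17, 5): e=[25,11,167] → X
    (9,2)@(19, 5): e=[21,-7,189] → .
    (1,3)@(3, 7): e=[91,105,7] → X
  covered (25 px):
    . . . . . . . . . . .
    . X X X X . . . . . .
    . X X X X X X X X . .
    . X X X X X X . . . .
    . X X X X X . . . . .
    . . X X . . . . . . .
    . . . . . . . . . . .
    . . . . . . . . . . .
    . . . . . . . . . . .
    . . . . . . . . . . .
T1:
  2·area = 154
  edge (16, 13)→(1, 11): d=(-15,-2) inclusive
  edge (1, 11)→(3, 1): d=(2,-10) inclusive
  edge (3, 1)→(16, 13): d=(13,12) inclusive
    (1,0)@(3, 1): e=[154,0,0] → X  [on edge]
    (2,0)@(5, 1): e=[158,20,-24] → .
    (1,1)@(3, 3): e=[124,4,26] → X
    (2,1)@(5, 3): e=[128,24,2] → X
    (3,1)@(7, 3): e=[132,44,-22] → .
    (1,2)@(3, 5): e=[94,8,52] → X
    (3,2)@(7, 5): e=[102,48,4] → X
    (4,2)@(9, 5): e=[106,68,-20] → .
    (1,3)@(3, 7): e=[64,12,78] → X
    (4,3)@(9, 7): e=[76,72,6] → X
    (5,3)@(11, 7): e=[80,92,-18] → .
    (1,4)@(3, 9): e=[34,16,104] → X
    (0,5)@(1, 11): e=[0,0,154] → X  [on edge]
  covered (22 px):
    . X . . . . . . . . .
    . X X . . . . . . . .
    . X X X . . . . . . .
    . X X X X . . . . . .
    . X X X X X . . . . .
    X X X X X X X . . . .
    . . . . . . . . . . .
    . . . . . . . . . . .
    . . . . . . . . . . .
    . . . . . . . . . . .
T2:
  2·area = 6
  edge (6, 10)→(0, 10): d=(-6,0) inclusive
  edge (0, 10)→(20, 9): d=(20,-1) inclusive
  edge (20, 9)→(6, 10): d=(-14,1) inclusive
  covered (0 px):
    . . . . . . . . . . .
    . . . . . . . . . . .
    . . . . . . . . . . .
    . . . . . . . . . . .
    . . . . . . . . . . .
    . . . . . . . . . . .
    . . . . . . . . . . .
    . . . . . . . . . . .
    . . . . . . . . . . .
    . . . . . . . . . . .
T3:
  2·area = 48  (B↔C swapped to make it positive)
  edge (12, 16)→(4, 12): d=(-8,-4) inclusive
  edge (4, 12)→(12, 10): d=(8,-2) inclusive
  edge (12, 10)→(12, 16): d=(0,6) inclusive
    (4,5)@(9, 11): e=[28,2,18] → X
    (5,5)@(11, 11): e=[36,6,6] → X
    (6,5)@(13, 11): e=[44,10,-6] → .
    (3,6)@(7, 13): e=[4,14,30] → X
    (6,6)@(13, 13): e=[28,26,-6] → .
    (3,7)@(7, 15): e=[-12,30,30] → .
    (4,7)@(9, 15): e=[-4,34,18] → .
    (5,7)@(11, 15): e=[4,38,6] → X
    (6,7)@(13, 15): e=[12,42,-6] → .
    (5,8)@(11, 17): e=[-12,54,6] → .
  covered (6 px):
    . . . . . . . . . . .
    . . . . . . . . . . .
    . . . . . . . . . . .
    . . . . . . . . . . .
    . . . . . . . . . . .
    . . . . X X . . . . .
    . . . X X X . . . . .
    . . . . . X . . . . .
    . . . . . . . . . . .
    . . . . . . . . . . .

Answer: [12,78,64]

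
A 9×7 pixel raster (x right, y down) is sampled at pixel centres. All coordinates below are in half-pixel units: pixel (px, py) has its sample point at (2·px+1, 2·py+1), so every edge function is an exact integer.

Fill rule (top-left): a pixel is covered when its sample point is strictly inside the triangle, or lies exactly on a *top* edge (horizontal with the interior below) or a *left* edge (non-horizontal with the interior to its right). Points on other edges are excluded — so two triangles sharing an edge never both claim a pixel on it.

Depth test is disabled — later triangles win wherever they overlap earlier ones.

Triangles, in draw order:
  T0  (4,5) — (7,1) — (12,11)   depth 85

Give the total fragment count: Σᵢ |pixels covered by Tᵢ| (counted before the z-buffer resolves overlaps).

T0:
  2·area = 50
  edge (4, 5)→(7, 1): d=(3,-4) top-left  bias=+0
  edge (7, 1)→(12, 11): d=(5,10) right/bottom  bias=-1
  edge (12, 11)→(4, 5): d=(-8,-6) top-left  bias=+0
    (3,0)@(7, 1): e=[0,0,50] → ·  [on edge]
    (3,1)@(7, 3): e=[6,10,34] → #
    (4,1)@(9, 3): e=[14,-10,46] → ·
    (2,2)@(5, 5): e=[4,40,6] → #
    (4,2)@(9, 5): e=[20,0,30] → ·  [on edge]
    (2,3)@(5, 7): e=[10,50,-10] → ·
    (3,3)@(7, 7): e=[18,30,2] → #
    (4,3)@(9, 7): e=[26,10,14] → #
    (5,3)@(11, 7): e=[34,-10,26] → ·
    (0,4)@(1, 9): e=[0,100,-50] → ·  [on edge]
    (3,4)@(7, 9): e=[24,40,-14] → ·
    (4,4)@(9, 9): e=[32,20,-2] → ·
    (5,4)@(11, 9): e=[40,0,10] → ·  [on edge]
    (6,6)@(13, 13): e=[60,0,-10] → ·  [on edge]
  covered (5 px):
    · · · · · · · · ·
    · · · # · · · · ·
    · · # # · · · · ·
    · · · # # · · · ·
    · · · · · · · · ·
    · · · · · · · · ·
    · · · · · · · · ·

Result: 5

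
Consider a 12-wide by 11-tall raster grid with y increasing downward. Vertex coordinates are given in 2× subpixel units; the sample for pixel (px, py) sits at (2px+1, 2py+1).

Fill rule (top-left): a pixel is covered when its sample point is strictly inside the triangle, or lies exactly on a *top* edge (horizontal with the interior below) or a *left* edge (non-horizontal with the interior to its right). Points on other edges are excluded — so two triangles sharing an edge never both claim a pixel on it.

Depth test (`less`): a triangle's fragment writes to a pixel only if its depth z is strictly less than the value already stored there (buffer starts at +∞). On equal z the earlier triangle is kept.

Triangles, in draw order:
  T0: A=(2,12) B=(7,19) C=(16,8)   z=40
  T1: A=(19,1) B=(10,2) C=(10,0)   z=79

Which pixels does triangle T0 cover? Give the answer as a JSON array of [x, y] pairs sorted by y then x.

T0:
  2·area = 118  (B↔C swapped to make it positive)
  edge (2, 12)→(16, 8): d=(14,-4) top-left  bias=+0
  edge (16, 8)→(7, 19): d=(-9,11) right/bottom  bias=-1
  edge (7, 19)→(2, 12): d=(-5,-7) top-left  bias=+0
    (6,4)@(13, 9): e=[2,24,92] → #
    (7,4)@(15, 9): e=[10,2,106] → #
    (8,4)@(17, 9): e=[18,-20,120] → ·
    (3,5)@(7, 11): e=[6,72,40] → #
    (4,5)@(9, 11): e=[14,50,54] → #
    (5,5)@(11, 11): e=[22,28,68] → #
    (7,5)@(15, 11): e=[38,-16,96] → ·
    (1,6)@(3, 13): e=[18,98,2] → #
    (2,6)@(5, 13): e=[26,76,16] → #
    (6,6)@(13, 13): e=[58,-12,72] → ·
    (1,7)@(3, 15): e=[46,80,-8] → ·
    (2,7)@(5, 15): e=[54,58,6] → #
    (3,9)@(7, 19): e=[118,0,0] → ·  [on edge]
  covered (15 px):
    · · · · · · · · · · · ·
    · · · · · · · · · · · ·
    · · · · · · · · · · · ·
    · · · · · · · · · · · ·
    · · · · · · # # · · · ·
    · · · # # # # · · · · ·
    · # # # # # · · · · · ·
    · · # # # · · · · · · ·
    · · · # · · · · · · · ·
    · · · · · · · · · · · ·
    · · · · · · · · · · · ·
T1:
  2·area = 18
  edge (19, 1)→(10, 2): d=(-9,1) right/bottom  bias=-1
  edge (10, 2)→(10, 0): d=(0,-2) top-left  bias=+0
  edge (10, 0)→(19, 1): d=(9,1) right/bottom  bias=-1
    (5,0)@(11, 1): e=[8,2,8] → #
    (6,0)@(13, 1): e=[6,6,6] → #
    (7,0)@(15, 1): e=[4,10,4] → #
    (8,0)@(17, 1): e=[2,14,2] → #
    (9,0)@(19, 1): e=[0,18,0] → ·  [on edge]
    (0,1)@(1, 3): e=[0,-18,36] → ·  [on edge]
    (5,1)@(11, 3): e=[-10,2,26] → ·
    (6,1)@(13, 3): e=[-12,6,24] → ·
    (7,1)@(15, 3): e=[-14,10,22] → ·
    (8,1)@(17, 3): e=[-16,14,20] → ·
  covered (4 px):
    · · · · · # # # # · · ·
    · · · · · · · · · · · ·
    · · · · · · · · · · · ·
    · · · · · · · · · · · ·
    · · · · · · · · · · · ·
    · · · · · · · · · · · ·
    · · · · · · · · · · · ·
    · · · · · · · · · · · ·
    · · · · · · · · · · · ·
    · · · · · · · · · · · ·
    · · · · · · · · · · · ·

Result: [[6,4],[7,4],[3,5],[4,5],[5,5],[6,5],[1,6],[2,6],[3,6],[4,6],[5,6],[2,7],[3,7],[4,7],[3,8]]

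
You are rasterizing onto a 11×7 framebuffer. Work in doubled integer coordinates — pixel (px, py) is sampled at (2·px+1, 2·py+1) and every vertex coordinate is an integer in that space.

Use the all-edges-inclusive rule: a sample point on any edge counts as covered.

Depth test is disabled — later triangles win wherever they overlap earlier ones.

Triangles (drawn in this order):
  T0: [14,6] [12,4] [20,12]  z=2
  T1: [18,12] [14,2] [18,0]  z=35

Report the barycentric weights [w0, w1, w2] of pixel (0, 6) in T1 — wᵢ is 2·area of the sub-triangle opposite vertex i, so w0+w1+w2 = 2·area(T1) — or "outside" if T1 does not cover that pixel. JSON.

T0:
  degenerate (2·area = 0) — covers nothing
T1:
  2·area = 48
  edge (18, 12)→(14, 2): d=(-4,-10) inclusive
  edge (14, 2)→(18, 0): d=(4,-2) inclusive
  edge (18, 0)→(18, 12): d=(0,12) inclusive
    (8,0)@(17, 1): e=[34,2,12] → █
    (9,0)@(19, 1): e=[54,6,-12] → ·
    (7,1)@(15, 3): e=[6,6,36] → █
    (9,1)@(19, 3): e=[46,14,-12] → ·
    (7,2)@(15, 5): e=[-2,14,36] → ·
    (8,2)@(17, 5): e=[18,18,12] → █
    (9,2)@(19, 5): e=[38,22,-12] → ·
    (8,3)@(17, 7): e=[10,26,12] → █
    (9,3)@(19, 7): e=[30,30,-12] → ·
    (8,4)@(17, 9): e=[2,34,12] → █
    (9,4)@(19, 9): e=[22,38,-12] → ·
    (8,5)@(17, 11): e=[-6,42,12] → ·
  covered (6 px):
    · · · · · · · · █ · ·
    · · · · · · · █ █ · ·
    · · · · · · · · █ · ·
    · · · · · · · · █ · ·
    · · · · · · · · █ · ·
    · · · · · · · · · · ·
    · · · · · · · · · · ·

Result: "outside"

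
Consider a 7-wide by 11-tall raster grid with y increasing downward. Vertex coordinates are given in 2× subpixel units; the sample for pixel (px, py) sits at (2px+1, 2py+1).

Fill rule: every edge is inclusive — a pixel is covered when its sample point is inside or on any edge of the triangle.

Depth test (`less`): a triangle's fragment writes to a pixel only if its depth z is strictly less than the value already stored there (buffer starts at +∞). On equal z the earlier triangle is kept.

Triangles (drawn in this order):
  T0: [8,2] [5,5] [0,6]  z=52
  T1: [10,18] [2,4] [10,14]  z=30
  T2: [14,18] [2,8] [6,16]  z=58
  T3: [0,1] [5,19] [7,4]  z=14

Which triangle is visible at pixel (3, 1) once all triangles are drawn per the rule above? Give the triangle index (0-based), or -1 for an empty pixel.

T0:
  2·area = 12
  edge (8, 2)→(5, 5): d=(-3,3) inclusive
  edge (5, 5)→(0, 6): d=(-5,1) inclusive
  edge (0, 6)→(8, 2): d=(8,-4) inclusive
    (4,0)@(9, 1): e=[0,16,-4] → ·  [on edge]
    (3,1)@(7, 3): e=[0,8,4] → #  [on edge]
    (4,1)@(9, 3): e=[-6,6,12] → ·
    (1,2)@(3, 5): e=[6,2,4] → #
    (2,2)@(5, 5): e=[0,0,12] → #  [on edge]
    (3,2)@(7, 5): e=[-6,-2,20] → ·
    (1,3)@(3, 7): e=[0,-8,20] → ·  [on edge]
    (2,3)@(5, 7): e=[-6,-10,28] → ·
    (0,4)@(1, 9): e=[0,-16,28] → ·  [on edge]
  covered (3 px):
    · · · · · · ·
    · · · # · · ·
    · # # · · · ·
    · · · · · · ·
    · · · · · · ·
    · · · · · · ·
    · · · · · · ·
    · · · · · · ·
    · · · · · · ·
    · · · · · · ·
    · · · · · · ·
T1:
  2·area = 32
  edge (10, 18)→(2, 4): d=(-8,-14) inclusive
  edge (2, 4)→(10, 14): d=(8,10) inclusive
  edge (10, 14)→(10, 18): d=(0,4) inclusive
    (2,4)@(5, 9): e=[2,10,20] → #
    (3,4)@(7, 9): e=[30,-10,12] → ·
    (2,5)@(5, 11): e=[-14,26,20] → ·
    (3,5)@(7, 11): e=[14,6,12] → #
    (4,5)@(9, 11): e=[42,-14,4] → ·
    (3,6)@(7, 13): e=[-2,22,12] → ·
    (4,6)@(9, 13): e=[26,2,4] → #
    (5,6)@(11, 13): e=[54,-18,-4] → ·
    (4,7)@(9, 15): e=[10,18,4] → #
    (5,7)@(11, 15): e=[38,-2,-4] → ·
    (4,8)@(9, 17): e=[-6,34,4] → ·
  covered (4 px):
    · · · · · · ·
    · · · · · · ·
    · · · · · · ·
    · · · · · · ·
    · · # · · · ·
    · · · # · · ·
    · · · · # · ·
    · · · · # · ·
    · · · · · · ·
    · · · · · · ·
    · · · · · · ·
T2:
  2·area = 56  (B↔C swapped to make it positive)
  edge (14, 18)→(6, 16): d=(-8,-2) inclusive
  edge (6, 16)→(2, 8): d=(-4,-8) inclusive
  edge (2, 8)→(14, 18): d=(12,10) inclusive
    (1,4)@(3, 9): e=[50,4,2] → #
    (2,4)@(5, 9): e=[54,20,-18] → ·
    (1,5)@(3, 11): e=[34,-4,26] → ·
    (2,5)@(5, 11): e=[38,12,6] → #
    (3,5)@(7, 11): e=[42,28,-14] → ·
    (2,6)@(5, 13): e=[22,4,30] → #
    (3,6)@(7, 13): e=[26,20,10] → #
    (4,6)@(9, 13): e=[30,36,-10] → ·
    (2,7)@(5, 15): e=[6,-4,54] → ·
    (3,7)@(7, 15): e=[10,12,34] → #
    (4,7)@(9, 15): e=[14,28,14] → #
    (5,7)@(11, 15): e=[18,44,-6] → ·
  covered (7 px):
    · · · · · · ·
    · · · · · · ·
    · · · · · · ·
    · · · · · · ·
    · # · · · · ·
    · · # · · · ·
    · · # # · · ·
    · · · # # · ·
    · · · · · # ·
    · · · · · · ·
    · · · · · · ·
T3:
  2·area = 111  (B↔C swapped to make it positive)
  edge (0, 1)→(7, 4): d=(7,3) inclusive
  edge (7, 4)→(5, 19): d=(-2,15) inclusive
  edge (5, 19)→(0, 1): d=(-5,-18) inclusive
    (0,1)@(1, 3): e=[11,92,8] → #
    (1,1)@(3, 3): e=[5,62,44] → #
    (2,1)@(5, 3): e=[-1,32,80] → ·
    (0,2)@(1, 5): e=[25,88,-2] → ·
    (1,2)@(3, 5): e=[19,58,34] → #
    (2,2)@(5, 5): e=[13,28,70] → #
    (3,2)@(7, 5): e=[7,-2,106] → ·
    (1,3)@(3, 7): e=[33,54,24] → #
    (3,3)@(7, 7): e=[21,-6,96] → ·
    (1,4)@(3, 9): e=[47,50,14] → #
    (3,4)@(7, 9): e=[35,-10,86] → ·
    (1,5)@(3, 11): e=[61,46,4] → #
    (2,9)@(5, 19): e=[111,0,0] → #  [on edge]
  covered (14 px):
    · · · · · · ·
    # # · · · · ·
    · # # · · · ·
    · # # · · · ·
    · # # · · · ·
    · # # · · · ·
    · · # · · · ·
    · · # · · · ·
    · · # · · · ·
    · · # · · · ·
    · · · · · · ·

Z-buffer (winner per pixel, '.' = empty):
  . . . . . . .
  3 3 . 0 . . .
  . 3 3 . . . .
  . 3 3 . . . .
  . 3 3 . . . .
  . 3 3 1 . . .
  . . 3 2 1 . .
  . . 3 2 1 . .
  . . 3 . . 2 .
  . . 3 . . . .
  . . . . . . .

Final: 0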